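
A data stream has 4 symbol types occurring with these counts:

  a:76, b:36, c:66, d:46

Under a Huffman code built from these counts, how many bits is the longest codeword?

Merge the two lowest-weight nodes at each step:
b(36) + d(46) → 82
c(66) + a(76) → 142
82 + 142 → 224
The first pair merged (b, d) ends up deepest, at depth 2.

2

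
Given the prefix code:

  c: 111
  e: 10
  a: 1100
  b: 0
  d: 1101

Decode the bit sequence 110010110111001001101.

aedaebd

Read left to right; each codeword is recognised as soon as it completes (prefix code):
  1100→a | 10→e | 1101→d | 1100→a | 10→e | 0→b | 1101→d
Decoded message: aedaebd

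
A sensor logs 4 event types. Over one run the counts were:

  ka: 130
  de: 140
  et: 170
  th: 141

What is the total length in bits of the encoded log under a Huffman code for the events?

1162

Build the Huffman tree bottom-up:
ka(130) + de(140) → 270
th(141) + et(170) → 311
270 + 311 → 581
The encoded length is the sum of every internal node's weight: 270 + 311 + 581 = 1162 bits.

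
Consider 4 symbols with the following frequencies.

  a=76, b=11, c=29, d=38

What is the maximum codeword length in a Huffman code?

3

Merge the two lowest-weight nodes at each step:
b(11) + c(29) → 40
d(38) + 40 → 78
a(76) + 78 → 154
The first pair merged (b, c) ends up deepest, at depth 3.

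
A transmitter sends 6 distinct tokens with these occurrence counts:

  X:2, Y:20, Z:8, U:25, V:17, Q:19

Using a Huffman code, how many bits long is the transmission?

Merge the two smallest weights repeatedly:
X(2) + Z(8) → 10
10 + V(17) → 27
Q(19) + Y(20) → 39
U(25) + 27 → 52
39 + 52 → 91
Total encoded bits = sum of merged weights = 10 + 27 + 39 + 52 + 91 = 219.

219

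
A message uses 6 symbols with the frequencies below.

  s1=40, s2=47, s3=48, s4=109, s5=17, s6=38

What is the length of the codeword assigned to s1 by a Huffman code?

Repeatedly merge the two smallest:
merge s5(17) and s6(38): 55
merge s1(40) and s2(47): 87
merge s3(48) and 55: 103
merge 87 and 103: 190
merge s4(109) and 190: 299
s1 sits 3 levels below the root, so its codeword is 3 bits.

3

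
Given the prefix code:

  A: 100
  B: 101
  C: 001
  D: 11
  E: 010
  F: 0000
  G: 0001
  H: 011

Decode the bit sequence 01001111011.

EHDH

Read left to right; each codeword is recognised as soon as it completes (prefix code):
  010→E | 011→H | 11→D | 011→H
Decoded message: EHDH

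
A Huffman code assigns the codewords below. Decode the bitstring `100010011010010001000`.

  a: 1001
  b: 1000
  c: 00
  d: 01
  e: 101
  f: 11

Read left to right; each codeword is recognised as soon as it completes (prefix code):
  1000→b | 1001→a | 101→e | 00→c | 1000→b | 1000→b
Decoded message: baecbb

baecbb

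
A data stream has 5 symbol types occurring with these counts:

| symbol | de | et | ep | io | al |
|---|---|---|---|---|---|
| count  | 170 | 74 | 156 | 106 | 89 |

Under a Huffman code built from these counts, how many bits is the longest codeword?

Merge the two lowest-weight nodes at each step:
merge et(74) and al(89): 163
merge io(106) and ep(156): 262
merge 163 and de(170): 333
merge 262 and 333: 595
Maximum depth reached is 3.

3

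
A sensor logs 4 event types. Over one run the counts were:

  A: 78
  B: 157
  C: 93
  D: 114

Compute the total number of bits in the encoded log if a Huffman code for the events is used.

884

Build the Huffman tree bottom-up:
combine A(78), C(93) → 171
combine D(114), B(157) → 271
combine 171, 271 → 442
Each symbol's bit-cost is frequency × depth; summing gives 884 bits (equivalently 171 + 271 + 442).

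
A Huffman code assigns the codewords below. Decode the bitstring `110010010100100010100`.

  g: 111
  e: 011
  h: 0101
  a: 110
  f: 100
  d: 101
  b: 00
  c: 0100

acdbfhb

Read left to right; each codeword is recognised as soon as it completes (prefix code):
  110→a | 0100→c | 101→d | 00→b | 100→f | 0101→h | 00→b
Decoded message: acdbfhb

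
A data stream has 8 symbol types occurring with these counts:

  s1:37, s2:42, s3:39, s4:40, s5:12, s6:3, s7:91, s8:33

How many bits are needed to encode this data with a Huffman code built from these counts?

Build the Huffman tree bottom-up:
merge s6(3) and s5(12): 15
merge 15 and s8(33): 48
merge s1(37) and s3(39): 76
merge s4(40) and s2(42): 82
merge 48 and 76: 124
merge 82 and s7(91): 173
merge 124 and 173: 297
The encoded length is the sum of every internal node's weight: 15 + 48 + 76 + 82 + 124 + 173 + 297 = 815 bits.

815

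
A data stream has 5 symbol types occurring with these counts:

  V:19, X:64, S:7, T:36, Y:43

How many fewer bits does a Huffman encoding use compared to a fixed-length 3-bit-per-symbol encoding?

145

Fixed-length: 3 bits × 169 symbols = 507 bits.
Huffman merges:
S(7) + V(19) → 26
26 + T(36) → 62
Y(43) + 62 → 105
X(64) + 105 → 169
Huffman total = 26 + 62 + 105 + 169 = 362 bits.
Saving = 507 − 362 = 145 bits.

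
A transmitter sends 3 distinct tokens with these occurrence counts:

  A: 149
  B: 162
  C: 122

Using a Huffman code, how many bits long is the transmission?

Greedily combine the two least-frequent nodes:
merge C(122) and A(149): 271
merge B(162) and 271: 433
The encoded length is the sum of every internal node's weight: 271 + 433 = 704 bits.

704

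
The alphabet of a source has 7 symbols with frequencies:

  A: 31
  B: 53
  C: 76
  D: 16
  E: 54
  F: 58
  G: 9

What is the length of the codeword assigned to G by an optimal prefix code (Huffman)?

4

Build the tree from the bottom:
merge G(9) and D(16): 25
merge 25 and A(31): 56
merge B(53) and E(54): 107
merge 56 and F(58): 114
merge C(76) and 107: 183
merge 114 and 183: 297
G's leaf is at depth 4, giving a 4-bit codeword.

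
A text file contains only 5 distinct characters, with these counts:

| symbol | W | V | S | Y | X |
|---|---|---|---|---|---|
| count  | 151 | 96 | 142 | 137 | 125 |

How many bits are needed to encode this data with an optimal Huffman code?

Build the Huffman tree bottom-up:
combine V(96), X(125) → 221
combine Y(137), S(142) → 279
combine W(151), 221 → 372
combine 279, 372 → 651
Each symbol's bit-cost is frequency × depth; summing gives 1523 bits (equivalently 221 + 279 + 372 + 651).

1523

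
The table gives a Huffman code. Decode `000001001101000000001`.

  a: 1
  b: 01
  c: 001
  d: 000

dccabddc

Read left to right; each codeword is recognised as soon as it completes (prefix code):
  000→d | 001→c | 001→c | 1→a | 01→b | 000→d | 000→d | 001→c
Decoded message: dccabddc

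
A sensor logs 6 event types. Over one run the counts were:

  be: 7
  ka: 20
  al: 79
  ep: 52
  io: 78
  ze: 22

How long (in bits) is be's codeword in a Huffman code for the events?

Build the tree from the bottom:
combine be(7), ka(20) → 27
combine ze(22), 27 → 49
combine 49, ep(52) → 101
combine io(78), al(79) → 157
combine 101, 157 → 258
be sits 4 levels below the root, so its codeword is 4 bits.

4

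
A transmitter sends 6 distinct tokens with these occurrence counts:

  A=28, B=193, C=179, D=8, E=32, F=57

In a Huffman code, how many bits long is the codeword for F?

Repeatedly merge the two smallest:
D(8) + A(28) → 36
E(32) + 36 → 68
F(57) + 68 → 125
125 + C(179) → 304
B(193) + 304 → 497
The subtree containing F is merged 3 times, so code length = 3.

3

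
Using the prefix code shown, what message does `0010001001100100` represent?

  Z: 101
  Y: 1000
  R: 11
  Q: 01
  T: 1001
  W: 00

WYTTW

Read left to right; each codeword is recognised as soon as it completes (prefix code):
  00→W | 1000→Y | 1001→T | 1001→T | 00→W
Decoded message: WYTTW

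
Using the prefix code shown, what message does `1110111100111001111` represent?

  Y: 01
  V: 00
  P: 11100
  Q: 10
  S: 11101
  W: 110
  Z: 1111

Read left to right; each codeword is recognised as soon as it completes (prefix code):
  11101→S | 11100→P | 11100→P | 1111→Z
Decoded message: SPPZ

SPPZ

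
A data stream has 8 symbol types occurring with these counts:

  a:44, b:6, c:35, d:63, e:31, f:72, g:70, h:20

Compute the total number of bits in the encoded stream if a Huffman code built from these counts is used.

964

Greedily combine the two least-frequent nodes:
b(6) + h(20) → 26
26 + e(31) → 57
c(35) + a(44) → 79
57 + d(63) → 120
g(70) + f(72) → 142
79 + 120 → 199
142 + 199 → 341
Each symbol's bit-cost is frequency × depth; summing gives 964 bits (equivalently 26 + 57 + 79 + 120 + 142 + 199 + 341).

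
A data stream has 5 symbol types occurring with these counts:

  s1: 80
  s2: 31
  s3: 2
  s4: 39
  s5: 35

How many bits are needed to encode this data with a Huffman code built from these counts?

395

Merge the two smallest weights repeatedly:
s3(2) + s2(31) → 33
33 + s5(35) → 68
s4(39) + 68 → 107
s1(80) + 107 → 187
The encoded length is the sum of every internal node's weight: 33 + 68 + 107 + 187 = 395 bits.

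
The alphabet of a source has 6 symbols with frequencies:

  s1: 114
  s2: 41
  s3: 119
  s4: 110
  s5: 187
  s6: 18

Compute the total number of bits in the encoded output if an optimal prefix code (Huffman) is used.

1406

Build the Huffman tree bottom-up:
combine s6(18), s2(41) → 59
combine 59, s4(110) → 169
combine s1(114), s3(119) → 233
combine 169, s5(187) → 356
combine 233, 356 → 589
Total encoded bits = sum of merged weights = 59 + 169 + 233 + 356 + 589 = 1406.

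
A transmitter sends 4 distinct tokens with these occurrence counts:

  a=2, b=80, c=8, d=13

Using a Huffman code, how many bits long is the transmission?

136

Build the Huffman tree bottom-up:
a(2) + c(8) → 10
10 + d(13) → 23
23 + b(80) → 103
Total encoded bits = sum of merged weights = 10 + 23 + 103 = 136.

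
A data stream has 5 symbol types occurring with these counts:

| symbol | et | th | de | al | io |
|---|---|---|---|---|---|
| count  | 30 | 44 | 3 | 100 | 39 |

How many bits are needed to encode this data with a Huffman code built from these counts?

437

Merge the two smallest weights repeatedly:
merge de(3) and et(30): 33
merge 33 and io(39): 72
merge th(44) and 72: 116
merge al(100) and 116: 216
Each symbol's bit-cost is frequency × depth; summing gives 437 bits (equivalently 33 + 72 + 116 + 216).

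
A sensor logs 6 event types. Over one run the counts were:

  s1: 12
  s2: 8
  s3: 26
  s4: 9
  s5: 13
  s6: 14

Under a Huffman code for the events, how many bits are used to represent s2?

Huffman merges, smallest pair first:
merge s2(8) and s4(9): 17
merge s1(12) and s5(13): 25
merge s6(14) and 17: 31
merge 25 and s3(26): 51
merge 31 and 51: 82
s2's leaf is at depth 3, giving a 3-bit codeword.

3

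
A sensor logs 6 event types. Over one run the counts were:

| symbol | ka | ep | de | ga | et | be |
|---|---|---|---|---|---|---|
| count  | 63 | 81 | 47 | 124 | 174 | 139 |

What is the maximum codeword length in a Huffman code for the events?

Merge the two lowest-weight nodes at each step:
de(47) + ka(63) → 110
ep(81) + 110 → 191
ga(124) + be(139) → 263
et(174) + 191 → 365
263 + 365 → 628
The rarest symbols sit at the bottom; the longest codeword is 4 bits.

4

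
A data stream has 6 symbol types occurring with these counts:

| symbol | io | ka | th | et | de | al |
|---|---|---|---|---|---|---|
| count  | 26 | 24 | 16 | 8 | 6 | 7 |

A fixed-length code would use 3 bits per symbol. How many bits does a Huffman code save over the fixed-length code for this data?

53

Fixed-length: 3 bits × 87 symbols = 261 bits.
Huffman merges:
merge de(6) and al(7): 13
merge et(8) and 13: 21
merge th(16) and 21: 37
merge ka(24) and io(26): 50
merge 37 and 50: 87
Huffman total = 13 + 21 + 37 + 50 + 87 = 208 bits.
Saving = 261 − 208 = 53 bits.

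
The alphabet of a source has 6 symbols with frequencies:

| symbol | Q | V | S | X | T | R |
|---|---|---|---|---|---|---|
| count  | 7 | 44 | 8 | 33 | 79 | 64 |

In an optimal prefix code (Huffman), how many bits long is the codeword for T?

2

Repeatedly merge the two smallest:
merge Q(7) and S(8): 15
merge 15 and X(33): 48
merge V(44) and 48: 92
merge R(64) and T(79): 143
merge 92 and 143: 235
T sits 2 levels below the root, so its codeword is 2 bits.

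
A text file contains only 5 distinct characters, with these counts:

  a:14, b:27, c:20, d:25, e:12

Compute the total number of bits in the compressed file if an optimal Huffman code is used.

Build the Huffman tree bottom-up:
combine e(12), a(14) → 26
combine c(20), d(25) → 45
combine 26, b(27) → 53
combine 45, 53 → 98
Each symbol's bit-cost is frequency × depth; summing gives 222 bits (equivalently 26 + 45 + 53 + 98).

222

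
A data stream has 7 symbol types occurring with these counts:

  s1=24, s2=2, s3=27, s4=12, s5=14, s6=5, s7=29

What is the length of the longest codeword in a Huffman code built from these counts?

Merge the two lowest-weight nodes at each step:
combine s2(2), s6(5) → 7
combine 7, s4(12) → 19
combine s5(14), 19 → 33
combine s1(24), s3(27) → 51
combine s7(29), 33 → 62
combine 51, 62 → 113
Maximum depth reached is 5.

5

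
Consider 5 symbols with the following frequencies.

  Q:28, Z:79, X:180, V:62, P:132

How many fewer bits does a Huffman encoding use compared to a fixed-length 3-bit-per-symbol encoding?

Fixed-length: 3 bits × 481 symbols = 1443 bits.
Huffman merges:
merge Q(28) and V(62): 90
merge Z(79) and 90: 169
merge P(132) and 169: 301
merge X(180) and 301: 481
Huffman total = 90 + 169 + 301 + 481 = 1041 bits.
Saving = 1443 − 1041 = 402 bits.

402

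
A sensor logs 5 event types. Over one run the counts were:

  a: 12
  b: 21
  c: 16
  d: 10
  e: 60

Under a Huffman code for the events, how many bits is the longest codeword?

Merge the two lowest-weight nodes at each step:
d(10) + a(12) → 22
c(16) + b(21) → 37
22 + 37 → 59
59 + e(60) → 119
The first pair merged (d, a) ends up deepest, at depth 3.

3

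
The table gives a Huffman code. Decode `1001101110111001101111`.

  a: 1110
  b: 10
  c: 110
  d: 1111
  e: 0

becaaecd

Read left to right; each codeword is recognised as soon as it completes (prefix code):
  10→b | 0→e | 110→c | 1110→a | 1110→a | 0→e | 110→c | 1111→d
Decoded message: becaaecd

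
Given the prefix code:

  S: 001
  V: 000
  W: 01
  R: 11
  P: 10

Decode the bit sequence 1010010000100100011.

PPWVWSVR

Read left to right; each codeword is recognised as soon as it completes (prefix code):
  10→P | 10→P | 01→W | 000→V | 01→W | 001→S | 000→V | 11→R
Decoded message: PPWVWSVR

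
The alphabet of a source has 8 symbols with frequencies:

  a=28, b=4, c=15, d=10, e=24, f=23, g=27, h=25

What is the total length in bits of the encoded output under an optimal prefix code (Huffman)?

Merge the two smallest weights repeatedly:
combine b(4), d(10) → 14
combine 14, c(15) → 29
combine f(23), e(24) → 47
combine h(25), g(27) → 52
combine a(28), 29 → 57
combine 47, 52 → 99
combine 57, 99 → 156
Each symbol's bit-cost is frequency × depth; summing gives 454 bits (equivalently 14 + 29 + 47 + 52 + 57 + 99 + 156).

454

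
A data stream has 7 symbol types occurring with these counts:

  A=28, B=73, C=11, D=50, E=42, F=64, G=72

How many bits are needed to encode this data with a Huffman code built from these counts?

Merge the two smallest weights repeatedly:
C(11) + A(28) → 39
39 + E(42) → 81
D(50) + F(64) → 114
G(72) + B(73) → 145
81 + 114 → 195
145 + 195 → 340
Total encoded bits = sum of merged weights = 39 + 81 + 114 + 145 + 195 + 340 = 914.

914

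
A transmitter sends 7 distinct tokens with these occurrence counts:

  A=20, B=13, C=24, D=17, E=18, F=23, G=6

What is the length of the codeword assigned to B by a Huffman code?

Repeatedly merge the two smallest:
combine G(6), B(13) → 19
combine D(17), E(18) → 35
combine 19, A(20) → 39
combine F(23), C(24) → 47
combine 35, 39 → 74
combine 47, 74 → 121
B's leaf is at depth 4, giving a 4-bit codeword.

4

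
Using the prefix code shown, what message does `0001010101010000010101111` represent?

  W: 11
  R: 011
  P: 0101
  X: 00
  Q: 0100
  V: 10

XPPQXPRW

Read left to right; each codeword is recognised as soon as it completes (prefix code):
  00→X | 0101→P | 0101→P | 0100→Q | 00→X | 0101→P | 011→R | 11→W
Decoded message: XPPQXPRW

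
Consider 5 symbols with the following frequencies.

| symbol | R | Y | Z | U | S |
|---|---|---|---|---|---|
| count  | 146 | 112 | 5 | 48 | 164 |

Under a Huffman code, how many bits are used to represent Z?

3

Build the tree from the bottom:
combine Z(5), U(48) → 53
combine 53, Y(112) → 165
combine R(146), S(164) → 310
combine 165, 310 → 475
Z's leaf is at depth 3, giving a 3-bit codeword.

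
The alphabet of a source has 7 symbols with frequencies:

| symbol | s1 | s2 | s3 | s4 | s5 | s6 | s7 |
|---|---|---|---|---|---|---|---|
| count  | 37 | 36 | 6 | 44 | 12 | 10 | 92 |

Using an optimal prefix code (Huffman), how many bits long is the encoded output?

571

Merge the two smallest weights repeatedly:
s3(6) + s6(10) → 16
s5(12) + 16 → 28
28 + s2(36) → 64
s1(37) + s4(44) → 81
64 + 81 → 145
s7(92) + 145 → 237
Each symbol's bit-cost is frequency × depth; summing gives 571 bits (equivalently 16 + 28 + 64 + 81 + 145 + 237).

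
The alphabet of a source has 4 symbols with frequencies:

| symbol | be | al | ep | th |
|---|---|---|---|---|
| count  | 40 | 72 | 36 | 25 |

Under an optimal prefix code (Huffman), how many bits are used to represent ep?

3

Huffman merges, smallest pair first:
th(25) + ep(36) → 61
be(40) + 61 → 101
al(72) + 101 → 173
The subtree containing ep is merged 3 times, so code length = 3.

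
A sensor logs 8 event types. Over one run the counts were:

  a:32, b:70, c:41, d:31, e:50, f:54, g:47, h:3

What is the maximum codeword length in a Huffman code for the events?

4

Merge the two lowest-weight nodes at each step:
combine h(3), d(31) → 34
combine a(32), 34 → 66
combine c(41), g(47) → 88
combine e(50), f(54) → 104
combine 66, b(70) → 136
combine 88, 104 → 192
combine 136, 192 → 328
The rarest symbols sit at the bottom; the longest codeword is 4 bits.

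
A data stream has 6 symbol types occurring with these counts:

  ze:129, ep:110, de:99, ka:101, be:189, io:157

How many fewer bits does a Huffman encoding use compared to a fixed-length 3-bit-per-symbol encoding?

Fixed-length: 3 bits × 785 symbols = 2355 bits.
Huffman merges:
combine de(99), ka(101) → 200
combine ep(110), ze(129) → 239
combine io(157), be(189) → 346
combine 200, 239 → 439
combine 346, 439 → 785
Huffman total = 200 + 239 + 346 + 439 + 785 = 2009 bits.
Saving = 2355 − 2009 = 346 bits.

346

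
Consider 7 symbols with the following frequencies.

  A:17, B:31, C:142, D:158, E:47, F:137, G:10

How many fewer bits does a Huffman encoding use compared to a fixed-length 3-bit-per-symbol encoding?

352

Fixed-length: 3 bits × 542 symbols = 1626 bits.
Huffman merges:
G(10) + A(17) → 27
27 + B(31) → 58
E(47) + 58 → 105
105 + F(137) → 242
C(142) + D(158) → 300
242 + 300 → 542
Huffman total = 27 + 58 + 105 + 242 + 300 + 542 = 1274 bits.
Saving = 1626 − 1274 = 352 bits.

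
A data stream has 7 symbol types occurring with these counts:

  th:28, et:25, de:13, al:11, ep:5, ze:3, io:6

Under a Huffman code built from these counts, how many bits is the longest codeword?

4

Merge the two lowest-weight nodes at each step:
ze(3) + ep(5) → 8
io(6) + 8 → 14
al(11) + de(13) → 24
14 + 24 → 38
et(25) + th(28) → 53
38 + 53 → 91
The first pair merged (ze, ep) ends up deepest, at depth 4.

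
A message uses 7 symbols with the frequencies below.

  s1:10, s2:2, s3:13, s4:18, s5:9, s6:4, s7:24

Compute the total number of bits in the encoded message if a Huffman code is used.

204

Merge the two smallest weights repeatedly:
combine s2(2), s6(4) → 6
combine 6, s5(9) → 15
combine s1(10), s3(13) → 23
combine 15, s4(18) → 33
combine 23, s7(24) → 47
combine 33, 47 → 80
Total encoded bits = sum of merged weights = 6 + 15 + 23 + 33 + 47 + 80 = 204.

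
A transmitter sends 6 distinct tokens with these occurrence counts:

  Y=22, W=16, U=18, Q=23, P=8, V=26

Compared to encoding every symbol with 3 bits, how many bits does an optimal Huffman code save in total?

Fixed-length: 3 bits × 113 symbols = 339 bits.
Huffman merges:
P(8) + W(16) → 24
U(18) + Y(22) → 40
Q(23) + 24 → 47
V(26) + 40 → 66
47 + 66 → 113
Huffman total = 24 + 40 + 47 + 66 + 113 = 290 bits.
Saving = 339 − 290 = 49 bits.

49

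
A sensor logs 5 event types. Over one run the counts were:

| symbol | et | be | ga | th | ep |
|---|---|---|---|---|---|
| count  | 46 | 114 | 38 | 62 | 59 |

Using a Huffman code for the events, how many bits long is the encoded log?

Greedily combine the two least-frequent nodes:
ga(38) + et(46) → 84
ep(59) + th(62) → 121
84 + be(114) → 198
121 + 198 → 319
Total encoded bits = sum of merged weights = 84 + 121 + 198 + 319 = 722.

722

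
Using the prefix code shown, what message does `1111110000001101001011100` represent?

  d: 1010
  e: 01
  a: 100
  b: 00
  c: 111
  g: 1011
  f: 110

ccbbbfaga

Read left to right; each codeword is recognised as soon as it completes (prefix code):
  111→c | 111→c | 00→b | 00→b | 00→b | 110→f | 100→a | 1011→g | 100→a
Decoded message: ccbbbfaga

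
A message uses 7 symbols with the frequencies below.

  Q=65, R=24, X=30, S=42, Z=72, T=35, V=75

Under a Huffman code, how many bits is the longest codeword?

Merge the two lowest-weight nodes at each step:
merge R(24) and X(30): 54
merge T(35) and S(42): 77
merge 54 and Q(65): 119
merge Z(72) and V(75): 147
merge 77 and 119: 196
merge 147 and 196: 343
The first pair merged (R, X) ends up deepest, at depth 4.

4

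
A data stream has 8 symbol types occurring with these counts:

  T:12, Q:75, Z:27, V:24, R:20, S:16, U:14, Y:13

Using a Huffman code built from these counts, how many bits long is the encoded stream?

552

Build the Huffman tree bottom-up:
merge T(12) and Y(13): 25
merge U(14) and S(16): 30
merge R(20) and V(24): 44
merge 25 and Z(27): 52
merge 30 and 44: 74
merge 52 and 74: 126
merge Q(75) and 126: 201
The encoded length is the sum of every internal node's weight: 25 + 30 + 44 + 52 + 74 + 126 + 201 = 552 bits.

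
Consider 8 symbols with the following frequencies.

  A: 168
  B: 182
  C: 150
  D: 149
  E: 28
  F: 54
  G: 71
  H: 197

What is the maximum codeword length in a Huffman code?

5

Merge the two lowest-weight nodes at each step:
E(28) + F(54) → 82
G(71) + 82 → 153
D(149) + C(150) → 299
153 + A(168) → 321
B(182) + H(197) → 379
299 + 321 → 620
379 + 620 → 999
The rarest symbols sit at the bottom; the longest codeword is 5 bits.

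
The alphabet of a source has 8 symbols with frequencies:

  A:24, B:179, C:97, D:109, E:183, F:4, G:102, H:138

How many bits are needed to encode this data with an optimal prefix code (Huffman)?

2299

Greedily combine the two least-frequent nodes:
merge F(4) and A(24): 28
merge 28 and C(97): 125
merge G(102) and D(109): 211
merge 125 and H(138): 263
merge B(179) and E(183): 362
merge 211 and 263: 474
merge 362 and 474: 836
Each symbol's bit-cost is frequency × depth; summing gives 2299 bits (equivalently 28 + 125 + 211 + 263 + 362 + 474 + 836).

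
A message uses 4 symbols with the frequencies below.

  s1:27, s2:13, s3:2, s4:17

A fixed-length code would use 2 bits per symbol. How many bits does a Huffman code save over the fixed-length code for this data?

Fixed-length: 2 bits × 59 symbols = 118 bits.
Huffman merges:
combine s3(2), s2(13) → 15
combine 15, s4(17) → 32
combine s1(27), 32 → 59
Huffman total = 15 + 32 + 59 = 106 bits.
Saving = 118 − 106 = 12 bits.

12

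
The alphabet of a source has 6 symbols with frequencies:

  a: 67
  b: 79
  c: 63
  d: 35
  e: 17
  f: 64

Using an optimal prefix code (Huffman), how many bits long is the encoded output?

Greedily combine the two least-frequent nodes:
e(17) + d(35) → 52
52 + c(63) → 115
f(64) + a(67) → 131
b(79) + 115 → 194
131 + 194 → 325
Total encoded bits = sum of merged weights = 52 + 115 + 131 + 194 + 325 = 817.

817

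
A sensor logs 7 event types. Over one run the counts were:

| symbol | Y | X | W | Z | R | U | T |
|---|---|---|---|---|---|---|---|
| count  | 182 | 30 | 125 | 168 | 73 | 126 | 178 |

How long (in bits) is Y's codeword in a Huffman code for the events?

Build the tree from the bottom:
combine X(30), R(73) → 103
combine 103, W(125) → 228
combine U(126), Z(168) → 294
combine T(178), Y(182) → 360
combine 228, 294 → 522
combine 360, 522 → 882
The subtree containing Y is merged 2 times, so code length = 2.

2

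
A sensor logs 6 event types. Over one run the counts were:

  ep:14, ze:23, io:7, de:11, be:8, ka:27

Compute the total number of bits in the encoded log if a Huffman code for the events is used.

Greedily combine the two least-frequent nodes:
merge io(7) and be(8): 15
merge de(11) and ep(14): 25
merge 15 and ze(23): 38
merge 25 and ka(27): 52
merge 38 and 52: 90
Total encoded bits = sum of merged weights = 15 + 25 + 38 + 52 + 90 = 220.

220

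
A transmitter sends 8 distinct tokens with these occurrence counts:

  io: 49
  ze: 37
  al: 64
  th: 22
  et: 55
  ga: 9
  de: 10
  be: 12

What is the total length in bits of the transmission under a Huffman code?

Greedily combine the two least-frequent nodes:
combine ga(9), de(10) → 19
combine be(12), 19 → 31
combine th(22), 31 → 53
combine ze(37), io(49) → 86
combine 53, et(55) → 108
combine al(64), 86 → 150
combine 108, 150 → 258
The encoded length is the sum of every internal node's weight: 19 + 31 + 53 + 86 + 108 + 150 + 258 = 705 bits.

705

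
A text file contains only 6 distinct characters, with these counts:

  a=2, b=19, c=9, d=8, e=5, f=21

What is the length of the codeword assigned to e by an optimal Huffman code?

4

Huffman merges, smallest pair first:
merge a(2) and e(5): 7
merge 7 and d(8): 15
merge c(9) and 15: 24
merge b(19) and f(21): 40
merge 24 and 40: 64
The subtree containing e is merged 4 times, so code length = 4.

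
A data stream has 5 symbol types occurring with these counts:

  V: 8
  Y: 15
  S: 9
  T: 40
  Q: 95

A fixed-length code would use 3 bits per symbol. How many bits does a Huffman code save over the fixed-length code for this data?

Fixed-length: 3 bits × 167 symbols = 501 bits.
Huffman merges:
merge V(8) and S(9): 17
merge Y(15) and 17: 32
merge 32 and T(40): 72
merge 72 and Q(95): 167
Huffman total = 17 + 32 + 72 + 167 = 288 bits.
Saving = 501 − 288 = 213 bits.

213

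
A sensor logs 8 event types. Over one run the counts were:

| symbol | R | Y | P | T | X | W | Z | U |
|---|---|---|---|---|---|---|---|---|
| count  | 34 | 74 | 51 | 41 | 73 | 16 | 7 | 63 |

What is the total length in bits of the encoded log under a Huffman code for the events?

1010

Build the Huffman tree bottom-up:
combine Z(7), W(16) → 23
combine 23, R(34) → 57
combine T(41), P(51) → 92
combine 57, U(63) → 120
combine X(73), Y(74) → 147
combine 92, 120 → 212
combine 147, 212 → 359
Each symbol's bit-cost is frequency × depth; summing gives 1010 bits (equivalently 23 + 57 + 92 + 120 + 147 + 212 + 359).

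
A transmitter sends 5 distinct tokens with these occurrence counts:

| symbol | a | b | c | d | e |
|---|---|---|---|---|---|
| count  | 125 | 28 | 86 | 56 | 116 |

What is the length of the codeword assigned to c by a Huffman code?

2

Build the tree from the bottom:
b(28) + d(56) → 84
84 + c(86) → 170
e(116) + a(125) → 241
170 + 241 → 411
c sits 2 levels below the root, so its codeword is 2 bits.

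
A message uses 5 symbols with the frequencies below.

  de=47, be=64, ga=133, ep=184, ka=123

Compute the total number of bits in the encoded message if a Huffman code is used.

Merge the two smallest weights repeatedly:
combine de(47), be(64) → 111
combine 111, ka(123) → 234
combine ga(133), ep(184) → 317
combine 234, 317 → 551
Each symbol's bit-cost is frequency × depth; summing gives 1213 bits (equivalently 111 + 234 + 317 + 551).

1213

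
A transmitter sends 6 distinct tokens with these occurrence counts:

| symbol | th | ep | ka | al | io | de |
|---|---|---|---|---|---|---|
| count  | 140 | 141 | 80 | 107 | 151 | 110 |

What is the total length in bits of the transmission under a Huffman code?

Merge the two smallest weights repeatedly:
ka(80) + al(107) → 187
de(110) + th(140) → 250
ep(141) + io(151) → 292
187 + 250 → 437
292 + 437 → 729
Each symbol's bit-cost is frequency × depth; summing gives 1895 bits (equivalently 187 + 250 + 292 + 437 + 729).

1895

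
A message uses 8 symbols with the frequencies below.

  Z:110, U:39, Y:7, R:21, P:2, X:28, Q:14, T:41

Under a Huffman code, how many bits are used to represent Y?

Huffman merges, smallest pair first:
merge P(2) and Y(7): 9
merge 9 and Q(14): 23
merge R(21) and 23: 44
merge X(28) and U(39): 67
merge T(41) and 44: 85
merge 67 and 85: 152
merge Z(110) and 152: 262
The subtree containing Y is merged 6 times, so code length = 6.

6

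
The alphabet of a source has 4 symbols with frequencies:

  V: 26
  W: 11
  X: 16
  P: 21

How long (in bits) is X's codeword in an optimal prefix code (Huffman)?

2

Repeatedly merge the two smallest:
merge W(11) and X(16): 27
merge P(21) and V(26): 47
merge 27 and 47: 74
X sits 2 levels below the root, so its codeword is 2 bits.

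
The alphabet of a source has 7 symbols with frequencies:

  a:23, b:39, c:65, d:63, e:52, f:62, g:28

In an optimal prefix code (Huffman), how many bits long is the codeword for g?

4

Build the tree from the bottom:
combine a(23), g(28) → 51
combine b(39), 51 → 90
combine e(52), f(62) → 114
combine d(63), c(65) → 128
combine 90, 114 → 204
combine 128, 204 → 332
The subtree containing g is merged 4 times, so code length = 4.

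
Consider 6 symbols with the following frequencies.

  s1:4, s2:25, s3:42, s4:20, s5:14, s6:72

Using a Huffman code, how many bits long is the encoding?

Merge the two smallest weights repeatedly:
s1(4) + s5(14) → 18
18 + s4(20) → 38
s2(25) + 38 → 63
s3(42) + 63 → 105
s6(72) + 105 → 177
Total encoded bits = sum of merged weights = 18 + 38 + 63 + 105 + 177 = 401.

401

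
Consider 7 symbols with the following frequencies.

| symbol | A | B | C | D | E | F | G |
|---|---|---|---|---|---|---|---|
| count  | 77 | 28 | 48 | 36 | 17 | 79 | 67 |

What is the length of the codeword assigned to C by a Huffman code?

3

Repeatedly merge the two smallest:
E(17) + B(28) → 45
D(36) + 45 → 81
C(48) + G(67) → 115
A(77) + F(79) → 156
81 + 115 → 196
156 + 196 → 352
C sits 3 levels below the root, so its codeword is 3 bits.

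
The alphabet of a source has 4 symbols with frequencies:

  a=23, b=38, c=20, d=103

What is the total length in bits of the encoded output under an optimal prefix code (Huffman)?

Greedily combine the two least-frequent nodes:
combine c(20), a(23) → 43
combine b(38), 43 → 81
combine 81, d(103) → 184
The encoded length is the sum of every internal node's weight: 43 + 81 + 184 = 308 bits.

308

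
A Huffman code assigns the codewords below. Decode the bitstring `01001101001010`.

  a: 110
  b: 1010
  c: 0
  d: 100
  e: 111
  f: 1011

cdadb

Read left to right; each codeword is recognised as soon as it completes (prefix code):
  0→c | 100→d | 110→a | 100→d | 1010→b
Decoded message: cdadb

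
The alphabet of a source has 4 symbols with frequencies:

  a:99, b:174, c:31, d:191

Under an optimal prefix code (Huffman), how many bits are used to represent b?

Repeatedly merge the two smallest:
merge c(31) and a(99): 130
merge 130 and b(174): 304
merge d(191) and 304: 495
The subtree containing b is merged 2 times, so code length = 2.

2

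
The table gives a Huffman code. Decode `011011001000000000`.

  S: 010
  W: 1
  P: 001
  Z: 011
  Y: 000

ZZPYYY

Read left to right; each codeword is recognised as soon as it completes (prefix code):
  011→Z | 011→Z | 001→P | 000→Y | 000→Y | 000→Y
Decoded message: ZZPYYY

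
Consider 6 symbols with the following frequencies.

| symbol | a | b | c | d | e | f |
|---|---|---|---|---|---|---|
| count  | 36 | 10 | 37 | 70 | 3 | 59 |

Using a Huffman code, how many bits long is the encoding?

Greedily combine the two least-frequent nodes:
merge e(3) and b(10): 13
merge 13 and a(36): 49
merge c(37) and 49: 86
merge f(59) and d(70): 129
merge 86 and 129: 215
Total encoded bits = sum of merged weights = 13 + 49 + 86 + 129 + 215 = 492.

492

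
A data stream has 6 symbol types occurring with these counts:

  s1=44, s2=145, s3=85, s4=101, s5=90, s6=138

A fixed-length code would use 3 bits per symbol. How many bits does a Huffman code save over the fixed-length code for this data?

283

Fixed-length: 3 bits × 603 symbols = 1809 bits.
Huffman merges:
s1(44) + s3(85) → 129
s5(90) + s4(101) → 191
129 + s6(138) → 267
s2(145) + 191 → 336
267 + 336 → 603
Huffman total = 129 + 191 + 267 + 336 + 603 = 1526 bits.
Saving = 1809 − 1526 = 283 bits.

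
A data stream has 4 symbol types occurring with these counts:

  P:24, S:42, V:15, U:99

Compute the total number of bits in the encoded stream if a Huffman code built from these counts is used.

Greedily combine the two least-frequent nodes:
V(15) + P(24) → 39
39 + S(42) → 81
81 + U(99) → 180
Total encoded bits = sum of merged weights = 39 + 81 + 180 = 300.

300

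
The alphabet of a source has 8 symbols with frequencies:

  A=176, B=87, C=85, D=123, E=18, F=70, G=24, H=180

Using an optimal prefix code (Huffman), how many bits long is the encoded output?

2087

Merge the two smallest weights repeatedly:
E(18) + G(24) → 42
42 + F(70) → 112
C(85) + B(87) → 172
112 + D(123) → 235
172 + A(176) → 348
H(180) + 235 → 415
348 + 415 → 763
Each symbol's bit-cost is frequency × depth; summing gives 2087 bits (equivalently 42 + 112 + 172 + 235 + 348 + 415 + 763).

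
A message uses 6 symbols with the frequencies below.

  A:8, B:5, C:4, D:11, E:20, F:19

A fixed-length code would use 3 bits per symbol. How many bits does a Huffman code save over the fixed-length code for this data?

41

Fixed-length: 3 bits × 67 symbols = 201 bits.
Huffman merges:
combine C(4), B(5) → 9
combine A(8), 9 → 17
combine D(11), 17 → 28
combine F(19), E(20) → 39
combine 28, 39 → 67
Huffman total = 9 + 17 + 28 + 39 + 67 = 160 bits.
Saving = 201 − 160 = 41 bits.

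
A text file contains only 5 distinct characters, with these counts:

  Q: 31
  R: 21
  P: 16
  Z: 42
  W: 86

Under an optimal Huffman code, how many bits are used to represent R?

Build the tree from the bottom:
merge P(16) and R(21): 37
merge Q(31) and 37: 68
merge Z(42) and 68: 110
merge W(86) and 110: 196
The subtree containing R is merged 4 times, so code length = 4.

4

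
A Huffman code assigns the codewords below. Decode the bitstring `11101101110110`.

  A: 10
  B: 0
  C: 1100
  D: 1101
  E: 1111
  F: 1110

Read left to right; each codeword is recognised as soon as it completes (prefix code):
  1110→F | 1101→D | 1101→D | 10→A
Decoded message: FDDA

FDDA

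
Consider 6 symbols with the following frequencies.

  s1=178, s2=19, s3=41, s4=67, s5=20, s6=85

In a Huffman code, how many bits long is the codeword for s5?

5

Repeatedly merge the two smallest:
merge s2(19) and s5(20): 39
merge 39 and s3(41): 80
merge s4(67) and 80: 147
merge s6(85) and 147: 232
merge s1(178) and 232: 410
The subtree containing s5 is merged 5 times, so code length = 5.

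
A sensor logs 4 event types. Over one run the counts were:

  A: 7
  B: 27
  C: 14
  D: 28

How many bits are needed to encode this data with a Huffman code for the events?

Merge the two smallest weights repeatedly:
A(7) + C(14) → 21
21 + B(27) → 48
D(28) + 48 → 76
The encoded length is the sum of every internal node's weight: 21 + 48 + 76 = 145 bits.

145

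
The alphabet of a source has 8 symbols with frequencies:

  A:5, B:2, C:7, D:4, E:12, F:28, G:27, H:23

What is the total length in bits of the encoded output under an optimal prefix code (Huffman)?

281

Merge the two smallest weights repeatedly:
combine B(2), D(4) → 6
combine A(5), 6 → 11
combine C(7), 11 → 18
combine E(12), 18 → 30
combine H(23), G(27) → 50
combine F(28), 30 → 58
combine 50, 58 → 108
Total encoded bits = sum of merged weights = 6 + 11 + 18 + 30 + 50 + 58 + 108 = 281.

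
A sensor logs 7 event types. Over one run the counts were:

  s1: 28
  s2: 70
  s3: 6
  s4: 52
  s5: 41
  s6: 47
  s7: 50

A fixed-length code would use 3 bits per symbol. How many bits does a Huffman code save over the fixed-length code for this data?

88

Fixed-length: 3 bits × 294 symbols = 882 bits.
Huffman merges:
merge s3(6) and s1(28): 34
merge 34 and s5(41): 75
merge s6(47) and s7(50): 97
merge s4(52) and s2(70): 122
merge 75 and 97: 172
merge 122 and 172: 294
Huffman total = 34 + 75 + 97 + 122 + 172 + 294 = 794 bits.
Saving = 882 − 794 = 88 bits.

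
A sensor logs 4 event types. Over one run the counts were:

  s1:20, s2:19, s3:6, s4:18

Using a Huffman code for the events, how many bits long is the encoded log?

126

Build the Huffman tree bottom-up:
combine s3(6), s4(18) → 24
combine s2(19), s1(20) → 39
combine 24, 39 → 63
Each symbol's bit-cost is frequency × depth; summing gives 126 bits (equivalently 24 + 39 + 63).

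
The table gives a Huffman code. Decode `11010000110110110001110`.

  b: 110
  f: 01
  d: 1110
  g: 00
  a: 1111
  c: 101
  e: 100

begbbbgd

Read left to right; each codeword is recognised as soon as it completes (prefix code):
  110→b | 100→e | 00→g | 110→b | 110→b | 110→b | 00→g | 1110→d
Decoded message: begbbbgd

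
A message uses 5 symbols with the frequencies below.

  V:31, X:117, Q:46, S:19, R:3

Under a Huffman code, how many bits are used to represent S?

Build the tree from the bottom:
combine R(3), S(19) → 22
combine 22, V(31) → 53
combine Q(46), 53 → 99
combine 99, X(117) → 216
S's leaf is at depth 4, giving a 4-bit codeword.

4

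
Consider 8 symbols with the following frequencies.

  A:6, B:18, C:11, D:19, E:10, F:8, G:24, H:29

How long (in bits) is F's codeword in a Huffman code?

4

Huffman merges, smallest pair first:
A(6) + F(8) → 14
E(10) + C(11) → 21
14 + B(18) → 32
D(19) + 21 → 40
G(24) + H(29) → 53
32 + 40 → 72
53 + 72 → 125
F sits 4 levels below the root, so its codeword is 4 bits.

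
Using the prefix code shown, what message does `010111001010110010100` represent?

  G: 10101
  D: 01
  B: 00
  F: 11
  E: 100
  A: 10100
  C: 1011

Read left to right; each codeword is recognised as soon as it completes (prefix code):
  01→D | 01→D | 11→F | 00→B | 10101→G | 100→E | 10100→A
Decoded message: DDFBGEA

DDFBGEA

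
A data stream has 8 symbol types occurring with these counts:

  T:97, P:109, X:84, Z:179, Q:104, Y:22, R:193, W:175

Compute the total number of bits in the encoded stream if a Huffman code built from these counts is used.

Build the Huffman tree bottom-up:
combine Y(22), X(84) → 106
combine T(97), Q(104) → 201
combine 106, P(109) → 215
combine W(175), Z(179) → 354
combine R(193), 201 → 394
combine 215, 354 → 569
combine 394, 569 → 963
The encoded length is the sum of every internal node's weight: 106 + 201 + 215 + 354 + 394 + 569 + 963 = 2802 bits.

2802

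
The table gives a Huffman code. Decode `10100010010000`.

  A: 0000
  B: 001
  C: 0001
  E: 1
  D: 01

EDCBA

Read left to right; each codeword is recognised as soon as it completes (prefix code):
  1→E | 01→D | 0001→C | 001→B | 0000→A
Decoded message: EDCBA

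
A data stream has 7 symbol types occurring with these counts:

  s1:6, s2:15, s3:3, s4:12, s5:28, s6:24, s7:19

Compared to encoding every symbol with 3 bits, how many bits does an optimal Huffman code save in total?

43

Fixed-length: 3 bits × 107 symbols = 321 bits.
Huffman merges:
merge s3(3) and s1(6): 9
merge 9 and s4(12): 21
merge s2(15) and s7(19): 34
merge 21 and s6(24): 45
merge s5(28) and 34: 62
merge 45 and 62: 107
Huffman total = 9 + 21 + 34 + 45 + 62 + 107 = 278 bits.
Saving = 321 − 278 = 43 bits.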